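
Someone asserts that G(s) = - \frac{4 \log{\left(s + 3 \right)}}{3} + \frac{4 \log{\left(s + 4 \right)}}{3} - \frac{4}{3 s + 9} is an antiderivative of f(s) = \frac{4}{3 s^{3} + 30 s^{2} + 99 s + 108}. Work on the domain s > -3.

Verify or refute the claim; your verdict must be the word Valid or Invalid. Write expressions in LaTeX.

Valid: G'(s) = f(s).

d/ds[G] = \frac{4}{3 s^{3} + 30 s^{2} + 99 s + 108}
This equals f(s) exactly, so the claim holds.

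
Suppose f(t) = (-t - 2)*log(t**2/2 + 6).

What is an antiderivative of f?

An antiderivative F(t) passes only if d/dt[F] lands on f(t) exactly.
Check: d/dt[-(t**2*log(t**2/2 + 6) - t**2 + 4*t*log(t**2/2 + 6) - 8*t + 12*log(t**2 + 12) + 16*sqrt(3)*atan(sqrt(3)*t/6))/2] = -t*log(t**2/2 + 6) - 2*log(t**2/2 + 6), which equals f(t).

An antiderivative is F(t) = -(t**2*log(t**2/2 + 6) - t**2 + 4*t*log(t**2/2 + 6) - 8*t + 12*log(t**2 + 12) + 16*sqrt(3)*atan(sqrt(3)*t/6))/2.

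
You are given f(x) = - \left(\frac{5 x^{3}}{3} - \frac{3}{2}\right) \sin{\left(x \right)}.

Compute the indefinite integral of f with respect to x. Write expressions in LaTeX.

F(x) = \frac{10 x^{3} \cos{\left(x \right)} - 30 x^{2} \sin{\left(x \right)} - 60 x \cos{\left(x \right)} + 60 \sin{\left(x \right)} - 9 \cos{\left(x \right)}}{6} + C

Differentiate the proposed F(x) back; it has to land on f(x) exactly.
Check: d/dx[\frac{10 x^{3} \cos{\left(x \right)} - 30 x^{2} \sin{\left(x \right)} - 60 x \cos{\left(x \right)} + 60 \sin{\left(x \right)} - 9 \cos{\left(x \right)}}{6}] = - \frac{5 x^{3} \sin{\left(x \right)}}{3} + \frac{3 \sin{\left(x \right)}}{2}, which equals f(x).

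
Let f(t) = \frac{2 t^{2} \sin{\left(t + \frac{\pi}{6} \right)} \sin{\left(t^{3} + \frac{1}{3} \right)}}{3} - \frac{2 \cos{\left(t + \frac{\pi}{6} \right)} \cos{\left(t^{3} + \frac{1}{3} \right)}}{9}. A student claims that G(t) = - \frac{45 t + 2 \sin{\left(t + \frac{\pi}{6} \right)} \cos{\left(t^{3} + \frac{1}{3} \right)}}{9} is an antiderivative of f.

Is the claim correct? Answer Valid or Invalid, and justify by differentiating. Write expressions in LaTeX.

d/dt[G] = \frac{2 t^{2} \sin{\left(t + \frac{\pi}{6} \right)} \sin{\left(t^{3} + \frac{1}{3} \right)}}{3} - \frac{2 \cos{\left(t + \frac{\pi}{6} \right)} \cos{\left(t^{3} + \frac{1}{3} \right)}}{9} - 5
d/dt[G] - f(t) = -5 != 0.

Invalid: d/dt[G] - f = -5, which is not 0.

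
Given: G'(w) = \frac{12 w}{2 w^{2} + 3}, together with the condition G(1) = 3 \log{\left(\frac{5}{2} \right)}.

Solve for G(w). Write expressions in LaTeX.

The substitution u = w^{2} + \frac{3}{2} works: G'(w) is exactly (dG/du)*(du/dw) for that inner function.
A general antiderivative is 3 \log{\left(w^{2} + \frac{3}{2} \right)} + C.
The condition gives C = 3 \log{\left(\frac{5}{2} \right)} - (3 \log{\left(\frac{5}{2} \right)}) = 0.
So G(w) = 3 \log{\left(w^{2} + \frac{3}{2} \right)}.
Check: d/dw[3 \log{\left(w^{2} + \frac{3}{2} \right)}] = \frac{12 w}{2 w^{2} + 3} = G'(w).

G(w) = 3 \log{\left(w^{2} + \frac{3}{2} \right)}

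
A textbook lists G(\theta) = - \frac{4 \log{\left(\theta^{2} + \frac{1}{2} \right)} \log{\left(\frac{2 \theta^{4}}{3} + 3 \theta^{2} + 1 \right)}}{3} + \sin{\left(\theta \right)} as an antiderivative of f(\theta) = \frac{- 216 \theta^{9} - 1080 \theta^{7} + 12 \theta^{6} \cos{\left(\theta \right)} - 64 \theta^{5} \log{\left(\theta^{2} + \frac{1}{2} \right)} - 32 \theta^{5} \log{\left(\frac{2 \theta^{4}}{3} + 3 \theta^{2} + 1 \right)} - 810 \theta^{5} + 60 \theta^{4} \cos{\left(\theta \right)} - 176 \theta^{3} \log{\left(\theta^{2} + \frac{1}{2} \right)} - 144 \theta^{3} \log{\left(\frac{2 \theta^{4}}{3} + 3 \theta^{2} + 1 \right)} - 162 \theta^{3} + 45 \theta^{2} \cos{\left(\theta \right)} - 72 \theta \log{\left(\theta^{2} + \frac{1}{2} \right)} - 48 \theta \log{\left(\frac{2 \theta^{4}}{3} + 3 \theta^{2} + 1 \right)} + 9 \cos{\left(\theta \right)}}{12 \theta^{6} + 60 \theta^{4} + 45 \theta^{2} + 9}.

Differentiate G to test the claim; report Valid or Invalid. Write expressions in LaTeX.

Invalid: d/d\theta[G] - f = 18 \theta^{3}, which is not 0.

d/d\theta[G] = \frac{12 \theta^{6} \cos{\left(\theta \right)} - 64 \theta^{5} \log{\left(\theta^{2} + \frac{1}{2} \right)} - 32 \theta^{5} \log{\left(\frac{2 \theta^{4}}{3} + 3 \theta^{2} + 1 \right)} + 60 \theta^{4} \cos{\left(\theta \right)} - 176 \theta^{3} \log{\left(\theta^{2} + \frac{1}{2} \right)} - 144 \theta^{3} \log{\left(\frac{2 \theta^{4}}{3} + 3 \theta^{2} + 1 \right)} + 45 \theta^{2} \cos{\left(\theta \right)} - 72 \theta \log{\left(\theta^{2} + \frac{1}{2} \right)} - 48 \theta \log{\left(\frac{2 \theta^{4}}{3} + 3 \theta^{2} + 1 \right)} + 9 \cos{\left(\theta \right)}}{12 \theta^{6} + 60 \theta^{4} + 45 \theta^{2} + 9}
d/d\theta[G] - f(\theta) = 18 \theta^{3} != 0.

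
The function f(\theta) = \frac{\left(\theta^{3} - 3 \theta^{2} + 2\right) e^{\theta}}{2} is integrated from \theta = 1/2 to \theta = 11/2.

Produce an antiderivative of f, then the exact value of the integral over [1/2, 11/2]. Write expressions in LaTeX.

Antiderivative: F(\theta) = \frac{\left(\theta^{3} - 6 \theta^{2} + 12 \theta - 10\right) e^{\theta}}{2}; value = \frac{43 e^{\frac{1}{2}}}{16} + \frac{327 e^{\frac{11}{2}}}{16}

f has the shape u'v + uv' for u = \frac{\theta^{3}}{2} - 3 \theta^{2} + 6 \theta - 5 and v = e^{\theta} — it is the derivative of the product u*v.
F(\theta) = \frac{\left(\theta^{3} - 6 \theta^{2} + 12 \theta - 10\right) e^{\theta}}{2} is an antiderivative of f.
Check: d/d\theta[\frac{\left(\theta^{3} - 6 \theta^{2} + 12 \theta - 10\right) e^{\theta}}{2}] = \frac{\theta^{3} e^{\theta}}{2} - \frac{3 \theta^{2} e^{\theta}}{2} + e^{\theta}, which equals f(\theta).
F(11/2) = \frac{327 e^{\frac{11}{2}}}{16}; F(1/2) = - \frac{43 e^{\frac{1}{2}}}{16}.
Integral = F(11/2) - F(1/2) = \frac{43 e^{\frac{1}{2}}}{16} + \frac{327 e^{\frac{11}{2}}}{16}.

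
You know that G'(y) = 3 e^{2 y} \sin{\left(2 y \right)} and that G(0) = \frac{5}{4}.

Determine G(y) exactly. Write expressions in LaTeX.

G(y) = \frac{3 e^{2 y} \sin{\left(2 y \right)}}{4} - \frac{3 e^{2 y} \cos{\left(2 y \right)}}{4} + 2

A first test for any G(y): its y-derivative must equal the given G'(y).
A general antiderivative is \frac{3 e^{2 y} \sin{\left(2 y \right)}}{4} - \frac{3 e^{2 y} \cos{\left(2 y \right)}}{4} + C.
The condition gives C = \frac{5}{4} - (- \frac{3}{4}) = 2.
So G(y) = \frac{3 e^{2 y} \sin{\left(2 y \right)}}{4} - \frac{3 e^{2 y} \cos{\left(2 y \right)}}{4} + 2.
Check: d/dy[\frac{3 e^{2 y} \sin{\left(2 y \right)}}{4} - \frac{3 e^{2 y} \cos{\left(2 y \right)}}{4} + 2] = 3 e^{2 y} \sin{\left(2 y \right)} = G'(y).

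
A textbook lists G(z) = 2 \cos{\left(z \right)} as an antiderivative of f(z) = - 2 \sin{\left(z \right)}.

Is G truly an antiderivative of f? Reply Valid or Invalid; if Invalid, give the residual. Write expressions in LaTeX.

Valid - differentiating G returns exactly f.

d/dz[G] = - 2 \sin{\left(z \right)}
This equals f(z) exactly, so the claim holds.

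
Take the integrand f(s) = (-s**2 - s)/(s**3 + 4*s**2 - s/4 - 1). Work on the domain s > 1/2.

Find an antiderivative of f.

An antiderivative is F(s) = -(7*log(s - 1/2) + 3*log(s + 1/2) + 32*log(s + 4))/42.

Factor the denominator ((s + 4)*(2*s - 1)*(2*s + 1)) and decompose: f = -1/(7*(2*s + 1)) - 1/(3*(2*s - 1)) - 16/(21*(s + 4)); each piece integrates to a log, atan, or power term.
Check: d/ds[-(7*log(s - 1/2) + 3*log(s + 1/2) + 32*log(s + 4))/42] = (-4*s**2 - 4*s)/(4*s**3 + 16*s**2 - s - 4), which equals f(s).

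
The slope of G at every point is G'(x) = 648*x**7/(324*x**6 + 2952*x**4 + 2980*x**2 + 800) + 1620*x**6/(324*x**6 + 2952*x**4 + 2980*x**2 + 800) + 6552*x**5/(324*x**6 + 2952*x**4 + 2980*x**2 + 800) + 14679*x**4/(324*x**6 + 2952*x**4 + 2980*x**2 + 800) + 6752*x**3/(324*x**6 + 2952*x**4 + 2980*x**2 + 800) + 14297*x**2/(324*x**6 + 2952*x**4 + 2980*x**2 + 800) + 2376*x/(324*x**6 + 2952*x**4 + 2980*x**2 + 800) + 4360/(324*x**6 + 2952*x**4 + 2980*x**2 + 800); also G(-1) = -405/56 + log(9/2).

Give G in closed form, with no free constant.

Integrate term by term and add the pieces.
A general antiderivative is x**2 + 5*x + (3*x/4 - 1/3)/(3*x**2 + 5/3) + log(x**2/2 + 4) - 4 + C.
The condition gives C = -405/56 + log(9/2) - (-461/56 + log(9/2)) = 1.
So G(x) = (4*x**2*(9*x**2 + 5) - 108*x**2 + 20*x*(9*x**2 + 5) + 9*x + 4*(9*x**2 + 5)*log(x**2/2 + 4) - 64)/(4*(9*x**2 + 5)).
Check: d/dx[(4*x**2*(9*x**2 + 5) - 108*x**2 + 20*x*(9*x**2 + 5) + 9*x + 4*(9*x**2 + 5)*log(x**2/2 + 4) - 64)/(4*(9*x**2 + 5))] = (648*x**7 + 1620*x**6 + 6552*x**5 + 14679*x**4 + 6752*x**3 + 14297*x**2 + 2376*x + 4360)/(324*x**6 + 2952*x**4 + 2980*x**2 + 800), which equals G'(x).

G(x) = (4*x**2*(9*x**2 + 5) - 108*x**2 + 20*x*(9*x**2 + 5) + 9*x + 4*(9*x**2 + 5)*log(x**2/2 + 4) - 64)/(4*(9*x**2 + 5))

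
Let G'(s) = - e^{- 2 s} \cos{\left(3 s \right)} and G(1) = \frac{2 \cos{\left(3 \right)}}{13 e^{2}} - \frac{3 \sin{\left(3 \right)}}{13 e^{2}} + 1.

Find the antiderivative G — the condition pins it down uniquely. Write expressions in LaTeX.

Differentiate the proposed G(s) back; it has to land on the given G'(s).
A general antiderivative is - \frac{3 e^{- 2 s} \sin{\left(3 s \right)}}{13} + \frac{2 e^{- 2 s} \cos{\left(3 s \right)}}{13} + C.
The condition gives C = \frac{2 \cos{\left(3 \right)}}{13 e^{2}} - \frac{3 \sin{\left(3 \right)}}{13 e^{2}} + 1 - (\frac{2 \cos{\left(3 \right)}}{13 e^{2}} - \frac{3 \sin{\left(3 \right)}}{13 e^{2}}) = 1.
So G(s) = 1 - \frac{3 e^{- 2 s} \sin{\left(3 s \right)}}{13} + \frac{2 e^{- 2 s} \cos{\left(3 s \right)}}{13}.
Check: d/ds[1 - \frac{3 e^{- 2 s} \sin{\left(3 s \right)}}{13} + \frac{2 e^{- 2 s} \cos{\left(3 s \right)}}{13}] = - e^{- 2 s} \cos{\left(3 s \right)} = G'(s).

G(s) = 1 - \frac{3 e^{- 2 s} \sin{\left(3 s \right)}}{13} + \frac{2 e^{- 2 s} \cos{\left(3 s \right)}}{13}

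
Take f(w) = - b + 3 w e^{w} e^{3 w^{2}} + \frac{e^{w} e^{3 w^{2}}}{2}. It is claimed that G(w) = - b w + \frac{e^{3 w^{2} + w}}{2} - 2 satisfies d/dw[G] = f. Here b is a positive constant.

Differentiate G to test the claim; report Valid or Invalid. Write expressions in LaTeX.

Valid. The derivative of G reproduces f.

d/dw[G] = - b + 3 w e^{w} e^{3 w^{2}} + \frac{e^{w} e^{3 w^{2}}}{2}
This equals f(w) exactly, so the claim holds.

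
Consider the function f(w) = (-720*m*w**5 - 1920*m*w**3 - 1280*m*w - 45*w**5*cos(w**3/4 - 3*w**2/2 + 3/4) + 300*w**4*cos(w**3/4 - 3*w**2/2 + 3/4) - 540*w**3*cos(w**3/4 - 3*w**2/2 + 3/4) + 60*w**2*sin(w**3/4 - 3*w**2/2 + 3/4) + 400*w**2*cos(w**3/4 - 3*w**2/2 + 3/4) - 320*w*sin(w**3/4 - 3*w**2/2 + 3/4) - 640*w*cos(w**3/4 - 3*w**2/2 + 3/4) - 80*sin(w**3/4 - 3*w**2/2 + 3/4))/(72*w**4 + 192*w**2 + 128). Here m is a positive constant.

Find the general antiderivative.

Since d/dw undoes antidifferentiation here, F'(w) = f(w) is required of F(w).
Check: d/dw[-5*m*w**2 - 5*w*sin(w**3/4 - 3*w**2/2 + 3/4)/(6*w**2 + 8) + 20*sin(w**3/4 - 3*w**2/2 + 3/4)/(9*w**2 + 12)] = (-720*m*w**5 - 1920*m*w**3 - 1280*m*w - 45*w**5*cos(w**3/4 - 3*w**2/2 + 3/4) + 300*w**4*cos(w**3/4 - 3*w**2/2 + 3/4) - 540*w**3*cos(w**3/4 - 3*w**2/2 + 3/4) + 60*w**2*sin(w**3/4 - 3*w**2/2 + 3/4) + 400*w**2*cos(w**3/4 - 3*w**2/2 + 3/4) - 320*w*sin(w**3/4 - 3*w**2/2 + 3/4) - 640*w*cos(w**3/4 - 3*w**2/2 + 3/4) - 80*sin(w**3/4 - 3*w**2/2 + 3/4))/(72*w**4 + 192*w**2 + 128) = f(w).

F(w) = -5*m*w**2 - 5*w*sin(w**3/4 - 3*w**2/2 + 3/4)/(6*w**2 + 8) + 20*sin(w**3/4 - 3*w**2/2 + 3/4)/(9*w**2 + 12) + C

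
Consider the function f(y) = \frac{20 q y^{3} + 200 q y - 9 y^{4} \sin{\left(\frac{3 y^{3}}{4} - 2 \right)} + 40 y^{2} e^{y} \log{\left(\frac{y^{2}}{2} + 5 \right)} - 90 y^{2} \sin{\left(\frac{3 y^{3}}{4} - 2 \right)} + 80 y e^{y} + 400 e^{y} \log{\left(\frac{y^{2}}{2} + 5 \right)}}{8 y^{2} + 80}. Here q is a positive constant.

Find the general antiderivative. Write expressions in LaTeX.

Since d/dy undoes antidifferentiation here, F'(y) = f(y) is required of F(y).
Check: d/dy[\frac{5 q y^{2} + 20 e^{y} \log{\left(\frac{y^{2}}{2} + 5 \right)} + 2 \cos{\left(\frac{3 y^{3}}{4} - 2 \right)}}{4}] = \frac{20 q y^{3} + 200 q y - 9 y^{4} \sin{\left(\frac{3 y^{3}}{4} - 2 \right)} + 40 y^{2} e^{y} \log{\left(\frac{y^{2}}{2} + 5 \right)} - 90 y^{2} \sin{\left(\frac{3 y^{3}}{4} - 2 \right)} + 80 y e^{y} + 400 e^{y} \log{\left(\frac{y^{2}}{2} + 5 \right)}}{8 y^{2} + 80} = f(y).

F(y) = \frac{5 q y^{2} + 20 e^{y} \log{\left(\frac{y^{2}}{2} + 5 \right)} + 2 \cos{\left(\frac{3 y^{3}}{4} - 2 \right)}}{4} + C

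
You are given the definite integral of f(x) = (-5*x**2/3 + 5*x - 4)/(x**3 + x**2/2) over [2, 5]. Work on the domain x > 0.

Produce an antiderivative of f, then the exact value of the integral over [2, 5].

The denominator factors as 3*x**2*(2*x + 1); partial fractions split f into directly integrable pieces: -166/(3*(2*x + 1)) + 26/x - 8/x**2.
F(x) = -(-78*x*log(x) + 83*x*log(x + 1/2) - 24)/(3*x) is an antiderivative of f.
Check: d/dx[-(-78*x*log(x) + 83*x*log(x + 1/2) - 24)/(3*x)] = (-10*x**2 + 30*x - 24)/(6*x**3 + 3*x**2), which equals f(x).
F(5) = -83*log(11/2)/3 + 8/5 + 26*log(5); F(2) = -83*log(5/2)/3 + 4 + 26*log(2).
Integral = F(5) - F(2) = -83*log(11/2)/3 - 26*log(2) - 12/5 + 83*log(5/2)/3 + 26*log(5).

Antiderivative: F(x) = -(-78*x*log(x) + 83*x*log(x + 1/2) - 24)/(3*x); value = -83*log(11/2)/3 - 26*log(2) - 12/5 + 83*log(5/2)/3 + 26*log(5)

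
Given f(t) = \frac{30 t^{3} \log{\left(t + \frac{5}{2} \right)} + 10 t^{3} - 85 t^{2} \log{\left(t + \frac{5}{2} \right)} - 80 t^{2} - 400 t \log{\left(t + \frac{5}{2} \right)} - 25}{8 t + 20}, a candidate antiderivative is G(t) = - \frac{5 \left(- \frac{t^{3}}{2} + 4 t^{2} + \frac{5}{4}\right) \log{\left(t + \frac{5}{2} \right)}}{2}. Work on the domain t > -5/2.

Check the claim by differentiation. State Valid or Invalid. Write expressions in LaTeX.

Valid - the claim checks out under differentiation.

d/dt[G] = \frac{30 t^{3} \log{\left(t + \frac{5}{2} \right)} + 10 t^{3} - 85 t^{2} \log{\left(t + \frac{5}{2} \right)} - 80 t^{2} - 400 t \log{\left(t + \frac{5}{2} \right)} - 25}{8 t + 20}
This equals f(t) exactly, so the claim holds.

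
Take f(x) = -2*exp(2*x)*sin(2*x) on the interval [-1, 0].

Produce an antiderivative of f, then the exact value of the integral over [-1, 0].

Antiderivative: F(x) = (-sin(2*x) + cos(2*x))*exp(2*x)/2; value = -exp(-2)*sin(2)/2 - exp(-2)*cos(2)/2 + 1/2

Differentiate the proposed F(x) back; it has to land on f(x) exactly.
F(x) = (-sin(2*x) + cos(2*x))*exp(2*x)/2 is an antiderivative of f.
Check: d/dx[(-sin(2*x) + cos(2*x))*exp(2*x)/2] = -2*exp(2*x)*sin(2*x) = f(x).
F(0) = 1/2; F(-1) = exp(-2)*cos(2)/2 + exp(-2)*sin(2)/2.
Integral = F(0) - F(-1) = -exp(-2)*sin(2)/2 - exp(-2)*cos(2)/2 + 1/2.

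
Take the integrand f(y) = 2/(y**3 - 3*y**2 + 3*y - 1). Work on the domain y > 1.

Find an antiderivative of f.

Differentiate the proposed F(y) back; it has to land on f(y) exactly.
Check: d/dy[-1/(y - 1)**2] = 2/(y**3 - 3*y**2 + 3*y - 1) = f(y).

An antiderivative is F(y) = -1/(y - 1)**2.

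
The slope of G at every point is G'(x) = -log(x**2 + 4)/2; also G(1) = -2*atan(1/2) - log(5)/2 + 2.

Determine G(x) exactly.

G(x) = -x*log(x**2 + 4)/2 + x - 2*atan(x/2) + 1

Check a candidate G(x) by differentiating: d/dx[G] must match the given G'(x).
A general antiderivative is -x*log(x**2 + 4)/2 + x - 2*atan(x/2) + C.
The condition gives C = -2*atan(1/2) - log(5)/2 + 2 - (-2*atan(1/2) - log(5)/2 + 1) = 1.
So G(x) = -x*log(x**2 + 4)/2 + x - 2*atan(x/2) + 1.
Check: d/dx[-x*log(x**2 + 4)/2 + x - 2*atan(x/2) + 1] = -log(x**2 + 4)/2 = G'(x).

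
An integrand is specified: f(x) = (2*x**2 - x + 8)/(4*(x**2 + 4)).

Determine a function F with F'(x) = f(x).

Since d/dx undoes antidifferentiation here, F'(x) = f(x) is required of F(x).
Check: d/dx[(4*x - log(x**2 + 4))/8] = (2*x**2 - x + 8)/(4*x**2 + 16), which equals f(x).

An antiderivative is F(x) = (4*x - log(x**2 + 4))/8.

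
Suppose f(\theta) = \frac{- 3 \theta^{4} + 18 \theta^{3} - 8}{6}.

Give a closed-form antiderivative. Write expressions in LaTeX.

An antiderivative F(\theta) passes only if d/d\theta[F] lands on f(\theta) exactly.
Check: d/d\theta[- \frac{\theta \left(6 \theta^{4} - 45 \theta^{3} + 80\right)}{60}] = - \frac{\theta^{4}}{2} + 3 \theta^{3} - \frac{4}{3}, which equals f(\theta).

An antiderivative is F(\theta) = - \frac{\theta \left(6 \theta^{4} - 45 \theta^{3} + 80\right)}{60}.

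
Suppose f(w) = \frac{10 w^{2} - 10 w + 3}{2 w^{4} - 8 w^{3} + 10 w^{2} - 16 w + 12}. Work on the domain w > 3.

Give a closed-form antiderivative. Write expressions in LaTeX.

The denominator factors as 2 \left(w - 3\right) \left(w - 1\right) \left(w^{2} + 2\right); partial fractions split f into directly integrable pieces: - \frac{26 w - 21}{22 \left(w^{2} + 2\right)} - \frac{1}{4 \left(w - 1\right)} + \frac{63}{44 \left(w - 3\right)}.
Check: d/dw[\frac{63 \log{\left(w - 3 \right)} - 11 \log{\left(w - 1 \right)} - 26 \log{\left(w^{2} + 2 \right)} + 21 \sqrt{2} \operatorname{atan}{\left(\frac{\sqrt{2} w}{2} \right)}}{44}] = \frac{10 w^{2} - 10 w + 3}{2 w^{4} - 8 w^{3} + 10 w^{2} - 16 w + 12} = f(w).

An antiderivative is F(w) = \frac{63 \log{\left(w - 3 \right)} - 11 \log{\left(w - 1 \right)} - 26 \log{\left(w^{2} + 2 \right)} + 21 \sqrt{2} \operatorname{atan}{\left(\frac{\sqrt{2} w}{2} \right)}}{44}.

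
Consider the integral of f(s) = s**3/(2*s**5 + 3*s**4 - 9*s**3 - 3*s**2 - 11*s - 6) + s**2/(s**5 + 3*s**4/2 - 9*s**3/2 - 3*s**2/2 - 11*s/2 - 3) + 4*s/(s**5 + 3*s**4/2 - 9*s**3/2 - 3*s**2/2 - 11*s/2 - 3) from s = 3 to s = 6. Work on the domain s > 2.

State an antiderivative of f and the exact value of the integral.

The denominator factors as (s - 2)*(s + 3)*(2*s + 1)*(s**2 + 1); partial fractions split f into directly integrable pieces: -(89*s + 73)/(250*(s**2 + 1)) + 58/(125*(2*s + 1)) - 33/(250*(s + 3)) + 32/(125*(s - 2)).
F(s) = 32*log(s - 2)/125 + 29*log(s + 1/2)/125 - 33*log(s + 3)/250 - 89*log(s**2 + 1)/500 - 73*atan(s)/250 is an antiderivative of f.
Check: d/ds[32*log(s - 2)/125 + 29*log(s + 1/2)/125 - 33*log(s + 3)/250 - 89*log(s**2 + 1)/500 - 73*atan(s)/250] = (s**3 + 2*s**2 + 8*s)/(2*s**5 + 3*s**4 - 9*s**3 - 3*s**2 - 11*s - 6), which equals f(s).
F(6) = -89*log(37)/500 - 73*atan(6)/250 - 33*log(9)/250 + 32*log(4)/125 + 29*log(13/2)/125; F(3) = -89*log(10)/500 - 73*atan(3)/250 - 33*log(6)/250 + 29*log(7/2)/125.
Integral = F(6) - F(3) = -89*log(37)/500 - 73*atan(6)/250 - 29*log(7/2)/125 - 33*log(9)/250 + 33*log(6)/250 + 32*log(4)/125 + 73*atan(3)/250 + 89*log(10)/500 + 29*log(13/2)/125.

Antiderivative: F(s) = 32*log(s - 2)/125 + 29*log(s + 1/2)/125 - 33*log(s + 3)/250 - 89*log(s**2 + 1)/500 - 73*atan(s)/250; value = -89*log(37)/500 - 73*atan(6)/250 - 29*log(7/2)/125 - 33*log(9)/250 + 33*log(6)/250 + 32*log(4)/125 + 73*atan(3)/250 + 89*log(10)/500 + 29*log(13/2)/125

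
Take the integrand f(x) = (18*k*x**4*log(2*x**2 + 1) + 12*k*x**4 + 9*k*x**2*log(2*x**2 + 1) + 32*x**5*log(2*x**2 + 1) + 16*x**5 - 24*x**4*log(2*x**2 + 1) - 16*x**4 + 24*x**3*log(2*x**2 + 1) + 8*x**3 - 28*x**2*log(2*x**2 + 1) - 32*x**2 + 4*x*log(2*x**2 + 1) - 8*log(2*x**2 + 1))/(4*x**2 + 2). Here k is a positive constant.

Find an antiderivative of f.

An antiderivative is F(x) = 3*k*x**3*log(2*x**2 + 1)/2 + 2*x**4*log(2*x**2 + 1) - 2*x**3*log(2*x**2 + 1) + x**2*log(2*x**2 + 1) - 4*x*log(2*x**2 + 1).

f has the shape u'v + uv' for u = 3*k*x**3/2 + 2*x**4 - 2*x**3 + x**2 - 4*x and v = log(2*x**2 + 1) — it is the derivative of the product u*v.
Check: d/dx[3*k*x**3*log(2*x**2 + 1)/2 + 2*x**4*log(2*x**2 + 1) - 2*x**3*log(2*x**2 + 1) + x**2*log(2*x**2 + 1) - 4*x*log(2*x**2 + 1)] = (18*k*x**4*log(2*x**2 + 1) + 12*k*x**4 + 9*k*x**2*log(2*x**2 + 1) + 32*x**5*log(2*x**2 + 1) + 16*x**5 - 24*x**4*log(2*x**2 + 1) - 16*x**4 + 24*x**3*log(2*x**2 + 1) + 8*x**3 - 28*x**2*log(2*x**2 + 1) - 32*x**2 + 4*x*log(2*x**2 + 1) - 8*log(2*x**2 + 1))/(4*x**2 + 2) = f(x).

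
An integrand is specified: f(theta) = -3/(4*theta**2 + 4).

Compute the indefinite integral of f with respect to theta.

F(theta) = -3*atan(theta)/4 + C

Recover f(theta) by differentiating a candidate F(theta); any mismatch rules it out.
Check: d/dtheta[-3*atan(theta)/4] = -3/(4*theta**2 + 4) = f(theta).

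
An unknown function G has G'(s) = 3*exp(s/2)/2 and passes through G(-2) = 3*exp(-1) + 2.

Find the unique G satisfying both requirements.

G(s) = 3*exp(s/2) + 2

A first test for any G(s): its s-derivative must equal the given G'(s).
A general antiderivative is 3*exp(s/2) + C.
The condition gives C = 3*exp(-1) + 2 - (3*exp(-1)) = 2.
So G(s) = 3*exp(s/2) + 2.
Check: d/ds[3*exp(s/2) + 2] = 3*exp(s/2)/2 = G'(s).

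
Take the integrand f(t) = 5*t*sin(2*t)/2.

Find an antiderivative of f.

An antiderivative is F(t) = -5*t*cos(2*t)/4 + 5*sin(2*t)/8.

Whatever form F(t) takes, F'(t) = f(t) is non-negotiable.
Check: d/dt[-5*t*cos(2*t)/4 + 5*sin(2*t)/8] = 5*t*sin(2*t)/2 = f(t).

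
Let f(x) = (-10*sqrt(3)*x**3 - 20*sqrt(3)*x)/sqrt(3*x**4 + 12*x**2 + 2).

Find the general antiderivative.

F(x) = -5*sqrt(3)*sqrt(3*x**4 + 12*x**2 + 2)/3 + C

The substitution u = x**4 + 4*x**2 + 2/3 works: f is exactly (dF/du)*(du/dx) for that inner function.
Check: d/dx[-5*sqrt(3)*sqrt(3*x**4 + 12*x**2 + 2)/3] = (-10*sqrt(3)*x**3 - 20*sqrt(3)*x)/sqrt(3*x**4 + 12*x**2 + 2) = f(x).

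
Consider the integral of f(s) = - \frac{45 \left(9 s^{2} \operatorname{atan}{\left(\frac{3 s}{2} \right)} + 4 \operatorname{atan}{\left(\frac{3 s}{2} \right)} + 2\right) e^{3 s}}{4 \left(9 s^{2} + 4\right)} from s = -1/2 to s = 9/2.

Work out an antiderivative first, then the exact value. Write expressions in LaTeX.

Antiderivative: F(s) = - \frac{15 e^{3 s} \operatorname{atan}{\left(\frac{3 s}{2} \right)}}{4}; value = - \frac{15 e^{\frac{27}{2}} \operatorname{atan}{\left(\frac{27}{4} \right)}}{4} - \frac{15 \operatorname{atan}{\left(\frac{3}{4} \right)}}{4 e^{\frac{3}{2}}}

Recognize the product-rule pattern: f = u'v + uv' with u = - \frac{15 \operatorname{atan}{\left(\frac{3 s}{2} \right)}}{4}, v = e^{3 s}, so integration by parts undoes it.
F(s) = - \frac{15 e^{3 s} \operatorname{atan}{\left(\frac{3 s}{2} \right)}}{4} is an antiderivative of f.
Check: d/ds[- \frac{15 e^{3 s} \operatorname{atan}{\left(\frac{3 s}{2} \right)}}{4}] = \frac{- 405 s^{2} e^{3 s} \operatorname{atan}{\left(\frac{3 s}{2} \right)} - 180 e^{3 s} \operatorname{atan}{\left(\frac{3 s}{2} \right)} - 90 e^{3 s}}{36 s^{2} + 16}, which equals f(s).
F(9/2) = - \frac{15 e^{\frac{27}{2}} \operatorname{atan}{\left(\frac{27}{4} \right)}}{4}; F(-1/2) = \frac{15 \operatorname{atan}{\left(\frac{3}{4} \right)}}{4 e^{\frac{3}{2}}}.
Integral = F(9/2) - F(-1/2) = - \frac{15 e^{\frac{27}{2}} \operatorname{atan}{\left(\frac{27}{4} \right)}}{4} - \frac{15 \operatorname{atan}{\left(\frac{3}{4} \right)}}{4 e^{\frac{3}{2}}}.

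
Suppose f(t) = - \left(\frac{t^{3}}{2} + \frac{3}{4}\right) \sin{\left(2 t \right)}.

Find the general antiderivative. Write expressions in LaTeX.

Whatever form F(t) takes, F'(t) = f(t) is non-negotiable.
Check: d/dt[\frac{4 t^{3} \cos{\left(2 t \right)} - 6 t^{2} \sin{\left(2 t \right)} - 6 t \cos{\left(2 t \right)} + 3 \sin{\left(2 t \right)} + 6 \cos{\left(2 t \right)}}{16}] = - \frac{t^{3} \sin{\left(2 t \right)}}{2} - \frac{3 \sin{\left(2 t \right)}}{4}, which equals f(t).

F(t) = \frac{4 t^{3} \cos{\left(2 t \right)} - 6 t^{2} \sin{\left(2 t \right)} - 6 t \cos{\left(2 t \right)} + 3 \sin{\left(2 t \right)} + 6 \cos{\left(2 t \right)}}{16} + C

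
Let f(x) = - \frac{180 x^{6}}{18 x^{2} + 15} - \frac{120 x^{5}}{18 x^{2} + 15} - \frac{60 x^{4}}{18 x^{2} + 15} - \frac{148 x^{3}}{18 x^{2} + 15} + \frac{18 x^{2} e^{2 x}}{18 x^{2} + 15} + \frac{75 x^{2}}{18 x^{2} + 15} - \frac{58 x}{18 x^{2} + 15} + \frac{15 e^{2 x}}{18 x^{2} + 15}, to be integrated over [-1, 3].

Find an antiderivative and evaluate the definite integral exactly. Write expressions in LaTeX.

Integrate term by term and add the pieces.
F(x) = \frac{- 12 x^{5} - 10 x^{4} + 10 x^{3} - 8 x^{2} + 3 e^{2 x} - 3 \log{\left(2 x^{2} + \frac{5}{3} \right)} - 15}{6} is an antiderivative of f.
Check: d/dx[\frac{- 12 x^{5} - 10 x^{4} + 10 x^{3} - 8 x^{2} + 3 e^{2 x} - 3 \log{\left(2 x^{2} + \frac{5}{3} \right)} - 15}{6}] = \frac{- 180 x^{6} - 120 x^{5} - 60 x^{4} - 148 x^{3} + 18 x^{2} e^{2 x} + 75 x^{2} - 58 x + 15 e^{2 x}}{18 x^{2} + 15}, which equals f(x).
F(3) = - \frac{1181}{2} - \frac{\log{\left(\frac{59}{3} \right)}}{2} + \frac{e^{6}}{2}; F(-1) = - \frac{31}{6} - \frac{\log{\left(\frac{11}{3} \right)}}{2} + \frac{1}{2 e^{2}}.
Integral = F(3) - F(-1) = - \frac{1756}{3} - \frac{\log{\left(\frac{59}{3} \right)}}{2} - \frac{1}{2 e^{2}} + \frac{\log{\left(\frac{11}{3} \right)}}{2} + \frac{e^{6}}{2}.

Antiderivative: F(x) = \frac{- 12 x^{5} - 10 x^{4} + 10 x^{3} - 8 x^{2} + 3 e^{2 x} - 3 \log{\left(2 x^{2} + \frac{5}{3} \right)} - 15}{6}; value = - \frac{1756}{3} - \frac{\log{\left(\frac{59}{3} \right)}}{2} - \frac{1}{2 e^{2}} + \frac{\log{\left(\frac{11}{3} \right)}}{2} + \frac{e^{6}}{2}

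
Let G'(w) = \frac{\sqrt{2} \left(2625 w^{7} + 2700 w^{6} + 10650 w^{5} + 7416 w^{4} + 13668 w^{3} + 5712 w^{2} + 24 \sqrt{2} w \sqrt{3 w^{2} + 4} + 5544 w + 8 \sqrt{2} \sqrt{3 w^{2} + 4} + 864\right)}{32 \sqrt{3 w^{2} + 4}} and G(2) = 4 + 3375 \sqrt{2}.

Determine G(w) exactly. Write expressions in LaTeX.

G(w) = \frac{125 \sqrt{2} w^{6} \sqrt{3 w^{2} + 4} + 150 \sqrt{2} w^{5} \sqrt{3 w^{2} + 4} + 510 \sqrt{2} w^{4} \sqrt{3 w^{2} + 4} + 368 \sqrt{2} w^{3} \sqrt{3 w^{2} + 4} + 612 \sqrt{2} w^{2} \sqrt{3 w^{2} + 4} + 24 w^{2} + 216 \sqrt{2} w \sqrt{3 w^{2} + 4} + 16 w + 216 \sqrt{2} \sqrt{3 w^{2} + 4}}{32}

Recover the given G'(w) by differentiating a candidate G(w); any mismatch rules it out.
A general antiderivative is \frac{3 w^{2}}{4} + \frac{w}{2} - \frac{\sqrt{\frac{3 w^{2}}{2} + 2} \left(- \frac{5 w^{2}}{2} - w - 3\right)^{3}}{2} - 1 + C.
The condition gives C = 4 + 3375 \sqrt{2} - (3 + 3375 \sqrt{2}) = 1.
So G(w) = \frac{125 \sqrt{2} w^{6} \sqrt{3 w^{2} + 4} + 150 \sqrt{2} w^{5} \sqrt{3 w^{2} + 4} + 510 \sqrt{2} w^{4} \sqrt{3 w^{2} + 4} + 368 \sqrt{2} w^{3} \sqrt{3 w^{2} + 4} + 612 \sqrt{2} w^{2} \sqrt{3 w^{2} + 4} + 24 w^{2} + 216 \sqrt{2} w \sqrt{3 w^{2} + 4} + 16 w + 216 \sqrt{2} \sqrt{3 w^{2} + 4}}{32}.
Check: d/dw[\frac{125 \sqrt{2} w^{6} \sqrt{3 w^{2} + 4} + 150 \sqrt{2} w^{5} \sqrt{3 w^{2} + 4} + 510 \sqrt{2} w^{4} \sqrt{3 w^{2} + 4} + 368 \sqrt{2} w^{3} \sqrt{3 w^{2} + 4} + 612 \sqrt{2} w^{2} \sqrt{3 w^{2} + 4} + 24 w^{2} + 216 \sqrt{2} w \sqrt{3 w^{2} + 4} + 16 w + 216 \sqrt{2} \sqrt{3 w^{2} + 4}}{32}] = \frac{2625 \sqrt{2} w^{7} + 2700 \sqrt{2} w^{6} + 10650 \sqrt{2} w^{5} + 7416 \sqrt{2} w^{4} + 13668 \sqrt{2} w^{3} + 5712 \sqrt{2} w^{2} + 48 w \sqrt{3 w^{2} + 4} + 5544 \sqrt{2} w + 16 \sqrt{3 w^{2} + 4} + 864 \sqrt{2}}{32 \sqrt{3 w^{2} + 4}}, which equals G'(w).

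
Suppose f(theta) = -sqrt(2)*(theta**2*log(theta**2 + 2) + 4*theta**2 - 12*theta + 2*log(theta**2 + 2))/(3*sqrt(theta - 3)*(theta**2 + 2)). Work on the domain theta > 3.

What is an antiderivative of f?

An antiderivative is F(theta) = -2*sqrt(2)*sqrt(theta - 3)*log(theta**2 + 2)/3.

Recognize the product-rule pattern: f = u'v + uv' with u = -4*sqrt(theta/2 - 3/2)/3, v = log(theta**2 + 2), so integration by parts undoes it.
Check: d/dtheta[-2*sqrt(2)*sqrt(theta - 3)*log(theta**2 + 2)/3] = (-sqrt(2)*theta**2*log(theta**2 + 2) - 4*sqrt(2)*theta**2 + 12*sqrt(2)*theta - 2*sqrt(2)*log(theta**2 + 2))/(3*theta**2*sqrt(theta - 3) + 6*sqrt(theta - 3)), which equals f(theta).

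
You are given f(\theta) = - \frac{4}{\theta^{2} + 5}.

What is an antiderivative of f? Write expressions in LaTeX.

An antiderivative F(\theta) passes only if d/d\theta[F] lands on f(\theta) exactly.
Check: d/d\theta[- \frac{4 \sqrt{5} \operatorname{atan}{\left(\frac{\sqrt{5} \theta}{5} \right)}}{5}] = - \frac{4}{\theta^{2} + 5} = f(\theta).

An antiderivative is F(\theta) = - \frac{4 \sqrt{5} \operatorname{atan}{\left(\frac{\sqrt{5} \theta}{5} \right)}}{5}.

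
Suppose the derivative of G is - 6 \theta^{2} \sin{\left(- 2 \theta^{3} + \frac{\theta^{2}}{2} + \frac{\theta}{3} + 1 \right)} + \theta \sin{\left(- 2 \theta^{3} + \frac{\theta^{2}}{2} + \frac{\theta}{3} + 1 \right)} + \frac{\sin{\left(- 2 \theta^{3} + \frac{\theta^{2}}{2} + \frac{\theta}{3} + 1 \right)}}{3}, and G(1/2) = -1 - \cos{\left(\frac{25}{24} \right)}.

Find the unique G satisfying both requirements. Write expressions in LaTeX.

G(\theta) = - \cos{\left(- 2 \theta^{3} + \frac{\theta^{2}}{2} + \frac{\theta}{3} + 1 \right)} - 1

The substitution u = - 2 \theta^{3} + \frac{\theta^{2}}{2} + \frac{\theta}{3} + 1 works: G'(\theta) is exactly (dG/du)*(du/d\theta) for that inner function.
A general antiderivative is - \cos{\left(- 2 \theta^{3} + \frac{\theta^{2}}{2} + \frac{\theta}{3} + 1 \right)} + C.
The condition gives C = -1 - \cos{\left(\frac{25}{24} \right)} - (- \cos{\left(\frac{25}{24} \right)}) = -1.
So G(\theta) = - \cos{\left(- 2 \theta^{3} + \frac{\theta^{2}}{2} + \frac{\theta}{3} + 1 \right)} - 1.
Check: d/d\theta[- \cos{\left(- 2 \theta^{3} + \frac{\theta^{2}}{2} + \frac{\theta}{3} + 1 \right)} - 1] = - 6 \theta^{2} \sin{\left(- 2 \theta^{3} + \frac{\theta^{2}}{2} + \frac{\theta}{3} + 1 \right)} + \theta \sin{\left(- 2 \theta^{3} + \frac{\theta^{2}}{2} + \frac{\theta}{3} + 1 \right)} + \frac{\sin{\left(- 2 \theta^{3} + \frac{\theta^{2}}{2} + \frac{\theta}{3} + 1 \right)}}{3} = G'(\theta).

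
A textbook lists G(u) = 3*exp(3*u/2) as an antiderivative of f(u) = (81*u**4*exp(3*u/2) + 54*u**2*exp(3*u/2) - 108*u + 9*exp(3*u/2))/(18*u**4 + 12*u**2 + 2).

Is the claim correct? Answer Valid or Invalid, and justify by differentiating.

Invalid: d/du[G] - f = 54*u/(9*u**4 + 6*u**2 + 1), which is not 0.

d/du[G] = 9*exp(3*u/2)/2
d/du[G] - f(u) = 54*u/(9*u**4 + 6*u**2 + 1) != 0.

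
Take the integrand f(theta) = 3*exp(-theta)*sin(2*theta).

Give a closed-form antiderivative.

Whatever form F(theta) takes, F'(theta) = f(theta) is non-negotiable.
Check: d/dtheta[-3*(sin(2*theta) + 2*cos(2*theta))*exp(-theta)/5] = 3*exp(-theta)*sin(2*theta) = f(theta).

An antiderivative is F(theta) = -3*(sin(2*theta) + 2*cos(2*theta))*exp(-theta)/5.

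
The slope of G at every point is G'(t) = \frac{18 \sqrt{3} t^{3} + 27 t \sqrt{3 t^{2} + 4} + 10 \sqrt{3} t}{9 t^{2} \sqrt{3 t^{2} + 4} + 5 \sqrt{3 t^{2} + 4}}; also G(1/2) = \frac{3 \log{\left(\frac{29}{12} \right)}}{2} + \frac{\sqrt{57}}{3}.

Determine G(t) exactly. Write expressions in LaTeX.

G(t) = 2 \sqrt{t^{2} + \frac{4}{3}} + \frac{3 \log{\left(3 t^{2} + \frac{5}{3} \right)}}{2}

For G(t) to be correct, d/dt[G] must agree with the stated G'(t) identically.
A general antiderivative is 2 \sqrt{t^{2} + \frac{4}{3}} + \frac{3 \log{\left(3 t^{2} + \frac{5}{3} \right)}}{2} + C.
The condition gives C = \frac{3 \log{\left(\frac{29}{12} \right)}}{2} + \frac{\sqrt{57}}{3} - (\frac{3 \log{\left(\frac{29}{12} \right)}}{2} + \frac{\sqrt{57}}{3}) = 0.
So G(t) = 2 \sqrt{t^{2} + \frac{4}{3}} + \frac{3 \log{\left(3 t^{2} + \frac{5}{3} \right)}}{2}.
Check: d/dt[2 \sqrt{t^{2} + \frac{4}{3}} + \frac{3 \log{\left(3 t^{2} + \frac{5}{3} \right)}}{2}] = \frac{18 \sqrt{3} t^{3} + 27 t \sqrt{3 t^{2} + 4} + 10 \sqrt{3} t}{9 t^{2} \sqrt{3 t^{2} + 4} + 5 \sqrt{3 t^{2} + 4}} = G'(t).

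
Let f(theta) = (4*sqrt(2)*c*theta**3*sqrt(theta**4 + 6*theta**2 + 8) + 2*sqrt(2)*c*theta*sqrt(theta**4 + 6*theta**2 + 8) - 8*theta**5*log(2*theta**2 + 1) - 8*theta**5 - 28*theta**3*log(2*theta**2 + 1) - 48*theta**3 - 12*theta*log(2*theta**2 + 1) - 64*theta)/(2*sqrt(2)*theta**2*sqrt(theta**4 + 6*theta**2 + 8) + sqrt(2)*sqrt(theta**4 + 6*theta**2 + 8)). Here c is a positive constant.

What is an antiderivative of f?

An antiderivative is F(theta) = c*theta**2 - sqrt(2)*sqrt(theta**4 + 6*theta**2 + 8)*log(2*theta**2 + 1).

Since d/dtheta undoes antidifferentiation here, F'(theta) = f(theta) is required of F(theta).
Check: d/dtheta[c*theta**2 - sqrt(2)*sqrt(theta**4 + 6*theta**2 + 8)*log(2*theta**2 + 1)] = (4*c*theta**3*sqrt(theta**4 + 6*theta**2 + 8) + 2*c*theta*sqrt(theta**4 + 6*theta**2 + 8) - 4*sqrt(2)*theta**5*log(2*theta**2 + 1) - 4*sqrt(2)*theta**5 - 14*sqrt(2)*theta**3*log(2*theta**2 + 1) - 24*sqrt(2)*theta**3 - 6*sqrt(2)*theta*log(2*theta**2 + 1) - 32*sqrt(2)*theta)/(2*theta**2*sqrt(theta**4 + 6*theta**2 + 8) + sqrt(theta**4 + 6*theta**2 + 8)), which equals f(theta).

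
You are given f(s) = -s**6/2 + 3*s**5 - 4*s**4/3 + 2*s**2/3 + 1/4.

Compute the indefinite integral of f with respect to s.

F(s) = s*(-90*s**6 + 630*s**5 - 336*s**4 + 280*s**2 + 315)/1260 + C

The integrand splits into summands that can be handled one at a time.
Check: d/ds[s*(-90*s**6 + 630*s**5 - 336*s**4 + 280*s**2 + 315)/1260] = -s**6/2 + 3*s**5 - 4*s**4/3 + 2*s**2/3 + 1/4 = f(s).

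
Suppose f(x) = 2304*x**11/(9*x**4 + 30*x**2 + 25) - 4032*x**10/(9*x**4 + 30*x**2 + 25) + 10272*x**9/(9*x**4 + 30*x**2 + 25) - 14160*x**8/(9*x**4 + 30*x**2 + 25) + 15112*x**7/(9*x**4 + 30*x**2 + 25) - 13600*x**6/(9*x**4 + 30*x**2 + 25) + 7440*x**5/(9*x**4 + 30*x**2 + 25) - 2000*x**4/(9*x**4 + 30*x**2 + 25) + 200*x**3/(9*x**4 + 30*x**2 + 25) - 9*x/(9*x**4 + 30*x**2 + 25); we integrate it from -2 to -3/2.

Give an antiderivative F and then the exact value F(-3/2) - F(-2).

Antiderivative: F(x) = (192*x**10 - 384*x**9 + 608*x**8 - 736*x**7 + 492*x**6 - 160*x**5 + 20*x**4 + 3)/(2*(3*x**2 + 5)); value = -27817921/1598

The integrand splits into summands that can be handled one at a time.
F(x) = (192*x**10 - 384*x**9 + 608*x**8 - 736*x**7 + 492*x**6 - 160*x**5 + 20*x**4 + 3)/(2*(3*x**2 + 5)) is an antiderivative of f.
Check: d/dx[(192*x**10 - 384*x**9 + 608*x**8 - 736*x**7 + 492*x**6 - 160*x**5 + 20*x**4 + 3)/(2*(3*x**2 + 5))] = (2304*x**11 - 4032*x**10 + 10272*x**9 - 14160*x**8 + 15112*x**7 - 13600*x**6 + 7440*x**5 - 2000*x**4 + 200*x**3 - 9*x)/(9*x**4 + 30*x**2 + 25), which equals f(x).
F(-3/2) = 121830/47; F(-2) = 680003/34.
Integral = F(-3/2) - F(-2) = -27817921/1598.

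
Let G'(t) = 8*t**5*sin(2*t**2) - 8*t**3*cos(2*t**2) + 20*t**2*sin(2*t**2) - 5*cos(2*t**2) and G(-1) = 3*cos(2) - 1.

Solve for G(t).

G(t) = -2*t**4*cos(2*t**2) - 5*t*cos(2*t**2) - 1

Recognize the product-rule pattern: G'(t) = u'v + uv' with u = -2*t**4 - 5*t, v = cos(2*t**2), so integration by parts undoes it.
A general antiderivative is -(2*t**4 + 5*t)*cos(2*t**2) + C.
The condition gives C = 3*cos(2) - 1 - (3*cos(2)) = -1.
So G(t) = -2*t**4*cos(2*t**2) - 5*t*cos(2*t**2) - 1.
Check: d/dt[-2*t**4*cos(2*t**2) - 5*t*cos(2*t**2) - 1] = 8*t**5*sin(2*t**2) - 8*t**3*cos(2*t**2) + 20*t**2*sin(2*t**2) - 5*cos(2*t**2) = G'(t).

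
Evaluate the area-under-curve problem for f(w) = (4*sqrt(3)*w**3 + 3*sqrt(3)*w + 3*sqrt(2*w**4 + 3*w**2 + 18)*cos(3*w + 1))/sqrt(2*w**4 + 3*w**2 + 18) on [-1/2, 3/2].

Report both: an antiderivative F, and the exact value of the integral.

Antiderivative: F(w) = sqrt(3)*(3*sqrt(2*w**4 + 3*w**2 + 18) + sqrt(3)*sin(3*w + 1))/3; value = -sqrt(906)/4 + sin(11/2) + sin(1/2) + 3*sqrt(186)/4

Whatever form F(w) takes, F'(w) = f(w) is non-negotiable.
F(w) = sqrt(3)*(3*sqrt(2*w**4 + 3*w**2 + 18) + sqrt(3)*sin(3*w + 1))/3 is an antiderivative of f.
Check: d/dw[sqrt(3)*(3*sqrt(2*w**4 + 3*w**2 + 18) + sqrt(3)*sin(3*w + 1))/3] = (4*sqrt(3)*w**3 + 3*sqrt(3)*w + 3*sqrt(2*w**4 + 3*w**2 + 18)*cos(3*w + 1))/sqrt(2*w**4 + 3*w**2 + 18) = f(w).
F(3/2) = sin(11/2) + 3*sqrt(186)/4; F(-1/2) = -sin(1/2) + sqrt(906)/4.
Integral = F(3/2) - F(-1/2) = -sqrt(906)/4 + sin(11/2) + sin(1/2) + 3*sqrt(186)/4.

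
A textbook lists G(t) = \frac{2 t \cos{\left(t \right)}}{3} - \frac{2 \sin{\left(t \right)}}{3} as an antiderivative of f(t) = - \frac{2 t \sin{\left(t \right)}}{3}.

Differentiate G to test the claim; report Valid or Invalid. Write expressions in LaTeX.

d/dt[G] = - \frac{2 t \sin{\left(t \right)}}{3}
This equals f(t) exactly, so the claim holds.

Valid. The derivative of G reproduces f.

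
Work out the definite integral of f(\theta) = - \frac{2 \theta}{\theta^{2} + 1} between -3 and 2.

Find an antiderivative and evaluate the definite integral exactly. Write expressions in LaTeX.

The substitution u = \theta^{2} + 1 works: f is exactly (dF/du)*(du/d\theta) for that inner function.
F(\theta) = - \log{\left(\theta^{2} + 1 \right)} is an antiderivative of f.
Check: d/d\theta[- \log{\left(\theta^{2} + 1 \right)}] = - \frac{2 \theta}{\theta^{2} + 1} = f(\theta).
F(2) = - \log{\left(5 \right)}; F(-3) = - \log{\left(10 \right)}.
Integral = F(2) - F(-3) = - \log{\left(5 \right)} + \log{\left(10 \right)}.

Antiderivative: F(\theta) = - \log{\left(\theta^{2} + 1 \right)}; value = - \log{\left(5 \right)} + \log{\left(10 \right)}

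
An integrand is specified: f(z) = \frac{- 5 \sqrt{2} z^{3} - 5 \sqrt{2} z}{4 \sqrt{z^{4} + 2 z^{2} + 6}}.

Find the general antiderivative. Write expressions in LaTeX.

f matches the chain-rule pattern g'(h)*h' with inner function h(z) = \frac{z^{4}}{2} + z^{2} + 3; substituting u = h(z) collapses the integral.
Check: d/dz[- \frac{5 \sqrt{2} \sqrt{z^{4} + 2 z^{2} + 6}}{8}] = \frac{- 5 \sqrt{2} z^{3} - 5 \sqrt{2} z}{4 \sqrt{z^{4} + 2 z^{2} + 6}} = f(z).

F(z) = - \frac{5 \sqrt{2} \sqrt{z^{4} + 2 z^{2} + 6}}{8} + C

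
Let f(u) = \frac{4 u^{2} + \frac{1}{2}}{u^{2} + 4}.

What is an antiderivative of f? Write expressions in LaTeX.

An antiderivative is F(u) = \frac{16 u - 31 \operatorname{atan}{\left(\frac{u}{2} \right)}}{4}.

A first test for any F(u): its u-derivative must equal f(u) identically.
Check: d/du[\frac{16 u - 31 \operatorname{atan}{\left(\frac{u}{2} \right)}}{4}] = \frac{8 u^{2} + 1}{2 u^{2} + 8}, which equals f(u).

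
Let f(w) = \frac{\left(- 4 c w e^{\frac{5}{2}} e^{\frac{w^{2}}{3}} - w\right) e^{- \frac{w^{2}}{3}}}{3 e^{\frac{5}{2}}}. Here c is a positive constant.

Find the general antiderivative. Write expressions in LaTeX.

Since d/dw undoes antidifferentiation here, F'(w) = f(w) is required of F(w).
Check: d/dw[- \frac{2 c w^{2}}{3} + \frac{e^{- \frac{w^{2}}{3}}}{2 e^{\frac{5}{2}}}] = \frac{\left(- 4 c w e^{\frac{5}{2}} e^{\frac{w^{2}}{3}} - w\right) e^{- \frac{w^{2}}{3}}}{3 e^{\frac{5}{2}}} = f(w).

F(w) = - \frac{2 c w^{2}}{3} + \frac{e^{- \frac{w^{2}}{3}}}{2 e^{\frac{5}{2}}} + C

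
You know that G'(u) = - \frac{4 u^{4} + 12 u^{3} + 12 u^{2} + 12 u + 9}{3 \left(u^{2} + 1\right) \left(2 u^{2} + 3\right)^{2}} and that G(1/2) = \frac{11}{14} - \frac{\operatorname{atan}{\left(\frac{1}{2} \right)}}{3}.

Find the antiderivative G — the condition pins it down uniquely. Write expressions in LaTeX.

Whatever form G(u) takes, its d/du must return the stated G'(u).
A general antiderivative is - \frac{\operatorname{atan}{\left(u \right)}}{3} + \frac{1}{2 u^{2} + 3} + C.
The condition gives C = \frac{11}{14} - \frac{\operatorname{atan}{\left(\frac{1}{2} \right)}}{3} - (\frac{2}{7} - \frac{\operatorname{atan}{\left(\frac{1}{2} \right)}}{3}) = \frac{1}{2}.
So G(u) = \frac{- 4 u^{2} \operatorname{atan}{\left(u \right)} + 6 u^{2} - 6 \operatorname{atan}{\left(u \right)} + 15}{12 u^{2} + 18}.
Check: d/du[\frac{- 4 u^{2} \operatorname{atan}{\left(u \right)} + 6 u^{2} - 6 \operatorname{atan}{\left(u \right)} + 15}{12 u^{2} + 18}] = \frac{- 4 u^{4} - 12 u^{3} - 12 u^{2} - 12 u - 9}{12 u^{6} + 48 u^{4} + 63 u^{2} + 27}, which equals G'(u).

G(u) = \frac{- 4 u^{2} \operatorname{atan}{\left(u \right)} + 6 u^{2} - 6 \operatorname{atan}{\left(u \right)} + 15}{12 u^{2} + 18}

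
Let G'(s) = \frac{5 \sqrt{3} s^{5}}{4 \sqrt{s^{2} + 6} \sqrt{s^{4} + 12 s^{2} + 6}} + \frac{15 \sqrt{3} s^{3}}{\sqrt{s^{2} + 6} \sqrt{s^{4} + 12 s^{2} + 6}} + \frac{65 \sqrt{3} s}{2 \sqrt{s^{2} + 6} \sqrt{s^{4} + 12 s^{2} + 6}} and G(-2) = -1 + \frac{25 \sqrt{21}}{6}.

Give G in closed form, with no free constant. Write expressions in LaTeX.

Recognize the product-rule pattern: G'(s) = u'v + uv' with u = \frac{5 \sqrt{s^{2} + 6}}{4}, v = \sqrt{\frac{s^{4}}{3} + 4 s^{2} + 2}, so integration by parts undoes it.
A general antiderivative is \frac{5 \sqrt{s^{2} + 6} \sqrt{\frac{s^{4}}{3} + 4 s^{2} + 2}}{4} + C.
The condition gives C = -1 + \frac{25 \sqrt{21}}{6} - (\frac{25 \sqrt{21}}{6}) = -1.
So G(s) = \frac{5 \sqrt{3} \sqrt{s^{2} + 6} \sqrt{s^{4} + 12 s^{2} + 6} - 12}{12}.
Check: d/ds[\frac{5 \sqrt{3} \sqrt{s^{2} + 6} \sqrt{s^{4} + 12 s^{2} + 6} - 12}{12}] = \frac{5 \sqrt{3} s^{5} + 60 \sqrt{3} s^{3} + 130 \sqrt{3} s}{4 \sqrt{s^{2} + 6} \sqrt{s^{4} + 12 s^{2} + 6}}, which equals G'(s).

G(s) = \frac{5 \sqrt{3} \sqrt{s^{2} + 6} \sqrt{s^{4} + 12 s^{2} + 6} - 12}{12}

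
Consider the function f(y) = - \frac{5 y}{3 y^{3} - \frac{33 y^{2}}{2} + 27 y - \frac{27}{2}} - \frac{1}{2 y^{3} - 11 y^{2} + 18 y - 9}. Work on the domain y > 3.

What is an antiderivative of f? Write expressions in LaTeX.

Factor the denominator (3 \left(y - 3\right) \left(y - 1\right) \left(2 y - 3\right)) and decompose: f = \frac{8}{2 y - 3} - \frac{13}{6 \left(y - 1\right)} - \frac{11}{6 \left(y - 3\right)}; each piece integrates to a log, atan, or power term.
Check: d/dy[\frac{- 11 \log{\left(y - 3 \right)} + 24 \log{\left(y - \frac{3}{2} \right)} - 13 \log{\left(y - 1 \right)}}{6}] = \frac{- 10 y - 3}{6 y^{3} - 33 y^{2} + 54 y - 27}, which equals f(y).

An antiderivative is F(y) = \frac{- 11 \log{\left(y - 3 \right)} + 24 \log{\left(y - \frac{3}{2} \right)} - 13 \log{\left(y - 1 \right)}}{6}.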